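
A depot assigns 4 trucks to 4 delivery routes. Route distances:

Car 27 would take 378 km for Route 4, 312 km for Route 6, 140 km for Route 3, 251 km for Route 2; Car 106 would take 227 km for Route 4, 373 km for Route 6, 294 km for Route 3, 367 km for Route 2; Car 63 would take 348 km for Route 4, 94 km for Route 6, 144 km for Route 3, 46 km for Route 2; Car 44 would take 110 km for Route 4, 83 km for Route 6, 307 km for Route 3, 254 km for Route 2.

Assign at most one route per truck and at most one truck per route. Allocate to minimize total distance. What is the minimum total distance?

Minimum total: 496 km

Optimal: Car 27→Route 3 (140 km), Car 106→Route 4 (227 km), Car 63→Route 2 (46 km), Car 44→Route 6 (83 km) — total 140+227+46+83 = 496 km.
Column-greedy (each route in turn goes to its cheapest remaining truck) gives 711 km, worse by 215.
Next-best assignment: Car 27→Route 3, Car 106→Route 6, Car 63→Route 2, Car 44→Route 4 = 669 km.
Swapping Car 106↔Car 27 (Car 106→Route 3 294 km, Car 27→Route 4 378 km) adds 305.
No other one-to-one assignment undercuts 496 km.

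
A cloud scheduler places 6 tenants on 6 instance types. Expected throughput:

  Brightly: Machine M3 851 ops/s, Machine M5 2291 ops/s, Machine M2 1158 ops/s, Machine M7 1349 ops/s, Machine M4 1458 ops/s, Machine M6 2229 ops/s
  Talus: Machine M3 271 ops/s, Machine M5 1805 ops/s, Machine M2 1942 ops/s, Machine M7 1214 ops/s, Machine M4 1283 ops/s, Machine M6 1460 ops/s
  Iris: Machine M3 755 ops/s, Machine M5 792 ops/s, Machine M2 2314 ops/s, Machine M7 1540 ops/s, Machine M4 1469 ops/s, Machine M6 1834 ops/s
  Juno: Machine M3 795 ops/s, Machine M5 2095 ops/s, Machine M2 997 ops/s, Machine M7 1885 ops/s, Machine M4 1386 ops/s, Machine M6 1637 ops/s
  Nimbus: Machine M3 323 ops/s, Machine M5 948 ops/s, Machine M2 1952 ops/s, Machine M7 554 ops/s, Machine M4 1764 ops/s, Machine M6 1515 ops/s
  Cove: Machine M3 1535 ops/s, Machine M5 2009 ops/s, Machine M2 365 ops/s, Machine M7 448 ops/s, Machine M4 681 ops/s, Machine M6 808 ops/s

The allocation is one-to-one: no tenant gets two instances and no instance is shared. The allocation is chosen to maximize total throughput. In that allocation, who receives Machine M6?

Optimal: Brightly→Machine M6 (2229 ops/s), Talus→Machine M5 (1805 ops/s), Iris→Machine M2 (2314 ops/s), Juno→Machine M7 (1885 ops/s), Nimbus→Machine M4 (1764 ops/s), Cove→Machine M3 (1535 ops/s) — total 2229+1805+2314+1885+1764+1535 = 11532 ops/s.
Swapping Nimbus↔Brightly (Nimbus→Machine M6 1515 ops/s, Brightly→Machine M4 1458 ops/s) loses 1020.
Every other assignment is strictly worse.
Brightly's own top instance is Machine M5 (2291 ops/s), but forcing Brightly→Machine M5 and reassigning the rest optimally gives only 11251 ops/s — worse by 281.

Brightly receives Machine M6.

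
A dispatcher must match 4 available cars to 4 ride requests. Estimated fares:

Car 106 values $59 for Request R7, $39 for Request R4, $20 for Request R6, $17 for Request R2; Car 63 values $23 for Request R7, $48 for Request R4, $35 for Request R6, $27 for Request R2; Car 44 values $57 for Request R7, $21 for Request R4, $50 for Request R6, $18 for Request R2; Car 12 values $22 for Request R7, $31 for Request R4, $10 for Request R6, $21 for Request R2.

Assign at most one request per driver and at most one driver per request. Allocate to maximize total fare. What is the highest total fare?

Optimal: Car 106→Request R7 ($59), Car 63→Request R4 ($48), Car 44→Request R6 ($50), Car 12→Request R2 ($21) — total 59+48+50+21 = $178.
Swapping Car 44↔Car 12 (Car 44→Request R2 $18, Car 12→Request R6 $10) loses 43.

Maximum total: $178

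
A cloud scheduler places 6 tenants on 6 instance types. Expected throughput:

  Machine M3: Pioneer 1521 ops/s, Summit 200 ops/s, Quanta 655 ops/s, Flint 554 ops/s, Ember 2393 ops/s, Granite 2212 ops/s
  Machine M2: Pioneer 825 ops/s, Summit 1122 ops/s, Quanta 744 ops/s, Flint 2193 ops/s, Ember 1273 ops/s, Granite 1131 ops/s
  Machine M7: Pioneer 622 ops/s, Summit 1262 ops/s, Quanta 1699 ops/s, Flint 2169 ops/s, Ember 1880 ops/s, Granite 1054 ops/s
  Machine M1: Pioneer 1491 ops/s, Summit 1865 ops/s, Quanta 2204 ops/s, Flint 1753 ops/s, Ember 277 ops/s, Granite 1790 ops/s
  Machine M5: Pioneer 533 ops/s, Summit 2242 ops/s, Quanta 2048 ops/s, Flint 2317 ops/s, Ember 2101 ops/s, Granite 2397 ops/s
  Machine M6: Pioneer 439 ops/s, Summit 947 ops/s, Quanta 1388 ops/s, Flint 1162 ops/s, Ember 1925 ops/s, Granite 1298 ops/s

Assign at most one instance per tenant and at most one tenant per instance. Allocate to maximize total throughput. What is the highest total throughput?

Optimal: Pioneer→Machine M1 (1491 ops/s), Summit→Machine M5 (2242 ops/s), Quanta→Machine M7 (1699 ops/s), Flint→Machine M2 (2193 ops/s), Ember→Machine M6 (1925 ops/s), Granite→Machine M3 (2212 ops/s) — total 1491+2242+1699+2193+1925+2212 = 11762 ops/s.
Column-greedy (each instance in turn goes to its best remaining tenant) gives 10986 ops/s, worse by 776.

Maximum total: 11762 ops/s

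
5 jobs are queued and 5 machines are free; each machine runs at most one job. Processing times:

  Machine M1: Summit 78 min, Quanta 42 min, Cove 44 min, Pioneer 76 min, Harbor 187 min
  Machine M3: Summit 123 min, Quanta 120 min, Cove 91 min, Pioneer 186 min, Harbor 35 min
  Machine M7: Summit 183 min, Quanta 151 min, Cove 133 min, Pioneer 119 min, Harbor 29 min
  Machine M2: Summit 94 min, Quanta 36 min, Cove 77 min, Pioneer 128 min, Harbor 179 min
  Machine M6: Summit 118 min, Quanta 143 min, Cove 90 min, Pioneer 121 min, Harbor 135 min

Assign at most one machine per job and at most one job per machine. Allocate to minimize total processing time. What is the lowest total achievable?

Minimum total: 350 min

This is a one-to-one assignment (minimum-cost bipartite matching).
Optimal: Summit→Machine M6 (118 min), Quanta→Machine M2 (36 min), Cove→Machine M3 (91 min), Pioneer→Machine M1 (76 min), Harbor→Machine M7 (29 min) — total 118+36+91+76+29 = 350 min.
Row-greedy (each job in turn takes its cheapest remaining machine) gives 358 min, worse by 8.
Swapping Quanta↔Summit (Quanta→Machine M6 143 min, Summit→Machine M2 94 min) adds 83.
No other one-to-one assignment undercuts 350 min.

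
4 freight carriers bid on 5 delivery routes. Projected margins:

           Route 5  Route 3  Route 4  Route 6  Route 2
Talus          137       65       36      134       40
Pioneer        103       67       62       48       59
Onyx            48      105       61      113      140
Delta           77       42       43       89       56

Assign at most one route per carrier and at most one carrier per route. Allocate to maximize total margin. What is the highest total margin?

Maximum total: $433k

Optimal: Talus→Route 5 ($137k), Pioneer→Route 3 ($67k), Onyx→Route 2 ($140k), Delta→Route 6 ($89k) — total 137+67+140+89 = $433k.
Next-best assignment: Talus→Route 5, Pioneer→Route 4, Onyx→Route 2, Delta→Route 6 = $428k.
No other one-to-one assignment exceeds $433k.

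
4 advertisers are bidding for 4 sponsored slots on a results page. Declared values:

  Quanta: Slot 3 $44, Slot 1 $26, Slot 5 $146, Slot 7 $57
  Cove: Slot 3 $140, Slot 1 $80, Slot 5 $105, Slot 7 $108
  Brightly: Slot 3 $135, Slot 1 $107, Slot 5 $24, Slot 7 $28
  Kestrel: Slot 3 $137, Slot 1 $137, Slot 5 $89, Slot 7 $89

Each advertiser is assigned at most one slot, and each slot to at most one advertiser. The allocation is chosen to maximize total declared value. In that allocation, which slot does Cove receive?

This is the linear assignment problem.
Optimal: Quanta→Slot 5 ($146), Cove→Slot 7 ($108), Brightly→Slot 3 ($135), Kestrel→Slot 1 ($137) — total 146+108+135+137 = $526.
No other one-to-one assignment exceeds $526.
Cove's own top slot is Slot 3 ($140), but forcing Cove→Slot 3 and reassigning the rest optimally gives only $482 — worse by 44.

Cove receives Slot 7.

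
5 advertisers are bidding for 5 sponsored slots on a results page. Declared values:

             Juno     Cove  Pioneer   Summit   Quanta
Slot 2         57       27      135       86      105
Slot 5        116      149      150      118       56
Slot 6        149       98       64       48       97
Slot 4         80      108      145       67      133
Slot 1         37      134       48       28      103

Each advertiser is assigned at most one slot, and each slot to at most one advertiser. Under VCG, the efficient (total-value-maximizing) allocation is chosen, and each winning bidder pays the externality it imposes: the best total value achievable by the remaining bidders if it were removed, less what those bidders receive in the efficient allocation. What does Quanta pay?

Quanta pays $10.

Efficient allocation: Juno→Slot 6 ($149), Cove→Slot 1 ($134), Pioneer→Slot 2 ($135), Summit→Slot 5 ($118), Quanta→Slot 4 ($133); total welfare W = $669.
Quanta receives Slot 4 at value $133, so the others get W − 133 = $536.
Without Quanta: best allocation of the remaining 4 bidders over all 5 slots is Juno→Slot 6 ($149), Cove→Slot 1 ($134), Pioneer→Slot 4 ($145), Summit→Slot 5 ($118), total $546.
VCG payment = (others' best without Quanta) − (others' welfare with Quanta) = 546 − 536 = $10.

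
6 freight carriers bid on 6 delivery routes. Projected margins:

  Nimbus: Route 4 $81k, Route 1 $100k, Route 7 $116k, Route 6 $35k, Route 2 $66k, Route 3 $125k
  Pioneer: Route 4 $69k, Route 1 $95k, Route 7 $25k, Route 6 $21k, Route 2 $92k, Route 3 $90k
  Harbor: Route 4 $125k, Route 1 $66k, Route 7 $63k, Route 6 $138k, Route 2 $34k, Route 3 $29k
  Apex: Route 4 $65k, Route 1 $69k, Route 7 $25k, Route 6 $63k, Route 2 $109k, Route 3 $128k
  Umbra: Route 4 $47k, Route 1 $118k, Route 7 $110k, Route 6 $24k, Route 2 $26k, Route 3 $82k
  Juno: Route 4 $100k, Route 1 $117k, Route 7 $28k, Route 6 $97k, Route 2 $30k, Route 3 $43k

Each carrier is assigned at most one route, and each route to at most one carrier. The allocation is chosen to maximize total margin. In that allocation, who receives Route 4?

Optimal: Nimbus→Route 7 ($116k), Pioneer→Route 2 ($92k), Harbor→Route 6 ($138k), Apex→Route 3 ($128k), Umbra→Route 1 ($118k), Juno→Route 4 ($100k) — total 116+92+138+128+118+100 = $692k.
Column-greedy (each route in turn goes to its best remaining carrier) gives $655k, worse by 37.
Every other assignment is strictly worse.
Juno's own top route is Route 1 ($117k), but forcing Juno→Route 1 and reassigning the rest optimally gives only $668k — worse by 24.

Juno receives Route 4.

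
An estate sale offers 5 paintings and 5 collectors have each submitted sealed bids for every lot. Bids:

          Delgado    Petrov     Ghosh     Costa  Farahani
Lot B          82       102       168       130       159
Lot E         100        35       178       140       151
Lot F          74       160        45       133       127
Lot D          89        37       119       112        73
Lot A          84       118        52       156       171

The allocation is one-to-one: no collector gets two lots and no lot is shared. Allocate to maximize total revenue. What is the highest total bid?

This is the linear assignment problem.
Optimal: Delgado→Lot D ($89), Petrov→Lot F ($160), Ghosh→Lot E ($178), Costa→Lot A ($156), Farahani→Lot B ($159) — total 89+160+178+156+159 = $742.
Column-greedy (each lot in turn goes to its best remaining collector) gives $675, worse by 67.
Next-best assignment: Delgado→Lot D, Petrov→Lot F, Ghosh→Lot B, Costa→Lot E, Farahani→Lot A = $728.

Maximum total: $742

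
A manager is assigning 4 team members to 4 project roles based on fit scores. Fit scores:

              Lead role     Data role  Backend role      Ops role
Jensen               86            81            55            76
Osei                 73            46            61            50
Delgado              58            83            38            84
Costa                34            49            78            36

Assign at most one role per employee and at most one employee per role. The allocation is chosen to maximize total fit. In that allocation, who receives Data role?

Jensen receives Data role.

Optimal: Jensen→Data role (81 pts), Osei→Lead role (73 pts), Delgado→Ops role (84 pts), Costa→Backend role (78 pts) — total 81+73+84+78 = 316 pts.
Column-greedy (each role in turn goes to its best remaining employee) gives 297 pts, worse by 19.
Jensen's own top role is Lead role (86 pts), but forcing Jensen→Lead role and reassigning the rest optimally gives only 297 pts — worse by 19.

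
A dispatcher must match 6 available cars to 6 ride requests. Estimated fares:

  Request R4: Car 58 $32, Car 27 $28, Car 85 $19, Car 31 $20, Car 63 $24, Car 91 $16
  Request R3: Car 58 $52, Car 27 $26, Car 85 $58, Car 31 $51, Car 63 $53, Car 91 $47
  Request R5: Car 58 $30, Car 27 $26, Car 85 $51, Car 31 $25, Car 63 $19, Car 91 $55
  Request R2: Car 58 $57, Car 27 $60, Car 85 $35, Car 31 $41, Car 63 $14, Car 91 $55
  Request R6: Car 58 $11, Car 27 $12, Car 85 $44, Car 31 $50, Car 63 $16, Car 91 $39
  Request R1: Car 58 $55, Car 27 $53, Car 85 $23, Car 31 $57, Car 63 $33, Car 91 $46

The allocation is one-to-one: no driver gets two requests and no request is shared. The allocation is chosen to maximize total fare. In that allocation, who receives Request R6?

This is the linear assignment problem.
Optimal: Car 58→Request R1 ($55), Car 27→Request R2 ($60), Car 85→Request R3 ($58), Car 31→Request R6 ($50), Car 63→Request R4 ($24), Car 91→Request R5 ($55) — total 55+60+58+50+24+55 = $302.
Row-greedy (each driver in turn takes its best remaining request) gives $297, worse by 5.
No other one-to-one assignment exceeds $302.
Car 31's own top request is Request R1 ($57), but forcing Car 31→Request R1 and reassigning the rest optimally gives only $301 — worse by 1.

Car 31 receives Request R6.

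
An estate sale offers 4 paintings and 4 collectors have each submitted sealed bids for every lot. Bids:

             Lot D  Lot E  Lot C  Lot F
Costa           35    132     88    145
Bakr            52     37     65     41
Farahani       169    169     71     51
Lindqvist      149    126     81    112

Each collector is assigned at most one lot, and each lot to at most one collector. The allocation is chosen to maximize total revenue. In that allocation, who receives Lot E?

Farahani receives Lot E.

Optimal: Costa→Lot F ($145), Bakr→Lot C ($65), Farahani→Lot E ($169), Lindqvist→Lot D ($149) — total 145+65+169+149 = $528.
Column-greedy (each lot in turn goes to its best remaining collector) gives $423, worse by 105.
No other one-to-one assignment exceeds $528.
Farahani's own top lot is Lot D ($169), but forcing Farahani→Lot D and reassigning the rest optimally gives only $505 — worse by 23.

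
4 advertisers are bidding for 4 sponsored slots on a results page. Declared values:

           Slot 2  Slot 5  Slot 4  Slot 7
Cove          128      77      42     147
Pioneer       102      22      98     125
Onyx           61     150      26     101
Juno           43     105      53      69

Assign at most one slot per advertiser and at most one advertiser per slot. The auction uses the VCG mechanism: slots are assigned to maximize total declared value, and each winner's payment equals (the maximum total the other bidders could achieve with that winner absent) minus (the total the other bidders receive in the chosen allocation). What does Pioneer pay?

Pioneer pays $19.

Efficient allocation: Cove→Slot 2 ($128), Pioneer→Slot 7 ($125), Onyx→Slot 5 ($150), Juno→Slot 4 ($53); total welfare W = $456.
Pioneer receives Slot 7 at value $125, so the others get W − 125 = $331.
Without Pioneer: best allocation of the remaining 3 bidders over all 4 slots is Cove→Slot 7 ($147), Onyx→Slot 5 ($150), Juno→Slot 4 ($53), total $350.
VCG payment = (others' best without Pioneer) − (others' welfare with Pioneer) = 350 − 331 = $19.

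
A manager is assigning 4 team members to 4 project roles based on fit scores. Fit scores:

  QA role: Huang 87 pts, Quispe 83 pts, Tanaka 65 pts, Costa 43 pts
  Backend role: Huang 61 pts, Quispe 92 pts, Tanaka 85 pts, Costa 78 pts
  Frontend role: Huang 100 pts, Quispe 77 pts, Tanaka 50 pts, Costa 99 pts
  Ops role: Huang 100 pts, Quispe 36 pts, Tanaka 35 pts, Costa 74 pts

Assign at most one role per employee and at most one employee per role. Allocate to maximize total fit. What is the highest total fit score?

Optimal: Huang→Ops role (100 pts), Quispe→QA role (83 pts), Tanaka→Backend role (85 pts), Costa→Frontend role (99 pts) — total 100+83+85+99 = 367 pts.
Row-greedy (each employee in turn takes its best remaining role) gives 331 pts, worse by 36.
Next-best assignment: Huang→Ops role, Quispe→Backend role, Tanaka→QA role, Costa→Frontend role = 356 pts.
Every other assignment is strictly worse.

Max total: 367 pts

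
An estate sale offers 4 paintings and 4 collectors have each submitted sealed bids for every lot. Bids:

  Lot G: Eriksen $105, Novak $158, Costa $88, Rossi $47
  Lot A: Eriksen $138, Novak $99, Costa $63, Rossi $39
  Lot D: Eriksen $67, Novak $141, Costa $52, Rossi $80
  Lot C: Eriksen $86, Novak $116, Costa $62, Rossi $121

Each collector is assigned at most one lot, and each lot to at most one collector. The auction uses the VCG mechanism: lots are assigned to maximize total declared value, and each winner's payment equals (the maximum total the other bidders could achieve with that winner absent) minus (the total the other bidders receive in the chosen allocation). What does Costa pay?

Efficient allocation: Eriksen→Lot A ($138), Novak→Lot D ($141), Costa→Lot G ($88), Rossi→Lot C ($121); total welfare W = $488.
Costa receives Lot G at value $88, so the others get W − 88 = $400.
Without Costa: best allocation of the remaining 3 bidders over all 4 lots is Eriksen→Lot A ($138), Novak→Lot G ($158), Rossi→Lot C ($121), total $417.
VCG payment = (others' best without Costa) − (others' welfare with Costa) = 417 − 400 = $17.

Costa pays $17.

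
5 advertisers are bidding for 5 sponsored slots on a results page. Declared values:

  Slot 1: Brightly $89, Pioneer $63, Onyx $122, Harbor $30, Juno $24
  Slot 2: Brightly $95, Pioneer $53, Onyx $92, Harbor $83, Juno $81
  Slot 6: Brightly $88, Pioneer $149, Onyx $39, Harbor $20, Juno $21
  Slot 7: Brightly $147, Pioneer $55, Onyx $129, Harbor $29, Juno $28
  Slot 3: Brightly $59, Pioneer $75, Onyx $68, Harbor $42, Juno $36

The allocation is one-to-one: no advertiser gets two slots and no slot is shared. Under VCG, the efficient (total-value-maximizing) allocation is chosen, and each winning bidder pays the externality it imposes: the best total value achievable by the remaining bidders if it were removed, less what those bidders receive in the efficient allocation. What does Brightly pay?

Efficient allocation: Brightly→Slot 7 ($147), Pioneer→Slot 6 ($149), Onyx→Slot 1 ($122), Harbor→Slot 3 ($42), Juno→Slot 2 ($81); total welfare W = $541.
Brightly receives Slot 7 at value $147, so the others get W − 147 = $394.
Without Brightly: best allocation of the remaining 4 bidders over all 5 slots is Pioneer→Slot 6 ($149), Onyx→Slot 7 ($129), Harbor→Slot 3 ($42), Juno→Slot 2 ($81), total $401.
VCG payment = (others' best without Brightly) − (others' welfare with Brightly) = 401 − 394 = $7.

Brightly pays $7.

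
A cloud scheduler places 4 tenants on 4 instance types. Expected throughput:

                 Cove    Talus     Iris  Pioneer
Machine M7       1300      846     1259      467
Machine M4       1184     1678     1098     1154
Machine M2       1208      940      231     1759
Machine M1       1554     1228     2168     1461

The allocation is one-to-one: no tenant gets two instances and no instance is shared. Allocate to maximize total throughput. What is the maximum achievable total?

This is a one-to-one assignment (maximum-weight bipartite matching).
Optimal: Cove→Machine M7 (1300 ops/s), Talus→Machine M4 (1678 ops/s), Iris→Machine M1 (2168 ops/s), Pioneer→Machine M2 (1759 ops/s) — total 1300+1678+2168+1759 = 6905 ops/s.
Row-greedy (each tenant in turn takes its best remaining instance) gives 6250 ops/s, worse by 655.
Swapping Talus↔Cove (Talus→Machine M7 846 ops/s, Cove→Machine M4 1184 ops/s) loses 948.
Every other assignment is strictly worse.

Maximum total: 6905 ops/s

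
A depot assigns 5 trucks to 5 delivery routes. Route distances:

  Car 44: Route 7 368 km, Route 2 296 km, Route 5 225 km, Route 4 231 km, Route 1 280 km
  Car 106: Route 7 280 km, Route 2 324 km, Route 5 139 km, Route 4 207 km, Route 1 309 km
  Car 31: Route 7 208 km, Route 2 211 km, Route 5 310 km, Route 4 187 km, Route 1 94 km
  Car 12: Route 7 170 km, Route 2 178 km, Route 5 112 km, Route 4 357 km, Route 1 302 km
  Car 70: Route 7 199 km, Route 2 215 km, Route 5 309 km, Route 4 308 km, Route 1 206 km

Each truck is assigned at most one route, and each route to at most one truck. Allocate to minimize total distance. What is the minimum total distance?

Optimal: Car 44→Route 4 (231 km), Car 106→Route 5 (139 km), Car 31→Route 1 (94 km), Car 12→Route 2 (178 km), Car 70→Route 7 (199 km) — total 231+139+94+178+199 = 841 km.
Column-greedy (each route in turn goes to its cheapest remaining truck) gives 957 km, worse by 116.
Swapping Car 31↔Car 106 (Car 31→Route 5 310 km, Car 106→Route 1 309 km) adds 386.

Minimum total: 841 km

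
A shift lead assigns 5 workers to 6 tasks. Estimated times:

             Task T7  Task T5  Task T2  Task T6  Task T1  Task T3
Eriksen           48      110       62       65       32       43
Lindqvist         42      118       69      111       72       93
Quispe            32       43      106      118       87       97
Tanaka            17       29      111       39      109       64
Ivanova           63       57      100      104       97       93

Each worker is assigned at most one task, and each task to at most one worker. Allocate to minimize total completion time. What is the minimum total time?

Minimum total: 229 min

This is a one-to-one assignment (minimum-cost bipartite matching).
Optimal: Eriksen→Task T1 (32 min), Lindqvist→Task T2 (69 min), Quispe→Task T7 (32 min), Tanaka→Task T6 (39 min), Ivanova→Task T5 (57 min) — total 32+69+32+39+57 = 229 min.
Min-entry greedy (repeatedly take the single cheapest remaining cell) gives 254 min, worse by 25.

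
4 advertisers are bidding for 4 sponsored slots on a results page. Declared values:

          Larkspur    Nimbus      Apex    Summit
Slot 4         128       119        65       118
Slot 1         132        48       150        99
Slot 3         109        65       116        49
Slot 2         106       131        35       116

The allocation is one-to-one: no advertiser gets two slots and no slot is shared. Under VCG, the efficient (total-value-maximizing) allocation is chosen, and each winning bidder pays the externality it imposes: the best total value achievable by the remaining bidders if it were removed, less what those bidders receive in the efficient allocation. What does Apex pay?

Apex pays $23.

Efficient allocation: Larkspur→Slot 3 ($109), Nimbus→Slot 2 ($131), Apex→Slot 1 ($150), Summit→Slot 4 ($118); total welfare W = $508.
Apex receives Slot 1 at value $150, so the others get W − 150 = $358.
Without Apex: best allocation of the remaining 3 bidders over all 4 slots is Larkspur→Slot 1 ($132), Nimbus→Slot 2 ($131), Summit→Slot 4 ($118), total $381.
VCG payment = (others' best without Apex) − (others' welfare with Apex) = 381 − 358 = $23.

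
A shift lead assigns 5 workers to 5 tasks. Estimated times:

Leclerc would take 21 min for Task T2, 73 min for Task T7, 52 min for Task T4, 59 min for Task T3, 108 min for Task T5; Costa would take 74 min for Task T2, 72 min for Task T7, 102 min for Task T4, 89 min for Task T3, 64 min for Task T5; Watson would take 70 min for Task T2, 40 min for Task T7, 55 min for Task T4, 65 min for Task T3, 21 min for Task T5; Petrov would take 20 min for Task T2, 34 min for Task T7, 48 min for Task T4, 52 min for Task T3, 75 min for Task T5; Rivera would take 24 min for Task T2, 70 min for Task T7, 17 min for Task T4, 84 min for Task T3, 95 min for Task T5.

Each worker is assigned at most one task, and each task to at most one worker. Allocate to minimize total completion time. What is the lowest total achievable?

Minimum total: 182 min

This is the linear assignment problem.
Optimal: Leclerc→Task T2 (21 min), Costa→Task T3 (89 min), Watson→Task T5 (21 min), Petrov→Task T7 (34 min), Rivera→Task T4 (17 min) — total 21+89+21+34+17 = 182 min.
Every other assignment is strictly worse.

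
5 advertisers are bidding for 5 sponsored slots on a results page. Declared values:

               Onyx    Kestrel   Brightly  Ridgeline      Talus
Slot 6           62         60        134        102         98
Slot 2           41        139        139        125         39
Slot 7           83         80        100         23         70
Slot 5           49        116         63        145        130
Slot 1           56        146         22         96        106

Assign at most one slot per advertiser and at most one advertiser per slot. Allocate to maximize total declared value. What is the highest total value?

This is the linear assignment problem.
Optimal: Onyx→Slot 7 ($83), Kestrel→Slot 1 ($146), Brightly→Slot 6 ($134), Ridgeline→Slot 2 ($125), Talus→Slot 5 ($130) — total 83+146+134+125+130 = $618.
Column-greedy (each slot in turn goes to its best remaining advertiser) gives $607, worse by 11.

Max total: $618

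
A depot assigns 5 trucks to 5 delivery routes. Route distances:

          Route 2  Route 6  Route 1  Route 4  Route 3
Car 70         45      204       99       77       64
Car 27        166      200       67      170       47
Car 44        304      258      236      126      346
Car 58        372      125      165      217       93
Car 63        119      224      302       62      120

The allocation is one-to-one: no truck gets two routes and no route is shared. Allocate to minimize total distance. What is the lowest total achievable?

Min total: 483 km

Optimal: Car 70→Route 2 (45 km), Car 27→Route 1 (67 km), Car 44→Route 4 (126 km), Car 58→Route 6 (125 km), Car 63→Route 3 (120 km) — total 45+67+126+125+120 = 483 km.
Checked against all permutations: 483 km is optimal.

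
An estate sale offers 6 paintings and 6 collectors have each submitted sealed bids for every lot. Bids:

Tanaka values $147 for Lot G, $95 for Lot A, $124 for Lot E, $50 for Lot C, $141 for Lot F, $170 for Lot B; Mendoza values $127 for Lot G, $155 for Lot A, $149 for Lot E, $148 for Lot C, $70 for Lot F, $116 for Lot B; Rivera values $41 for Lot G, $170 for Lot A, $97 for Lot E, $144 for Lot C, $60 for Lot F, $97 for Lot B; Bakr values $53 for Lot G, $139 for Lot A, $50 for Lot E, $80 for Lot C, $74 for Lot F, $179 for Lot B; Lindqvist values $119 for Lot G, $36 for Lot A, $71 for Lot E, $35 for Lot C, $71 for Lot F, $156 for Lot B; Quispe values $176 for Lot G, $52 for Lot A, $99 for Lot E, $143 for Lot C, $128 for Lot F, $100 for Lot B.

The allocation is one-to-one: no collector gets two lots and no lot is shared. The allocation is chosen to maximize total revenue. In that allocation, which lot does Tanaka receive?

Optimal: Tanaka→Lot F ($141), Mendoza→Lot E ($149), Rivera→Lot C ($144), Bakr→Lot A ($139), Lindqvist→Lot B ($156), Quispe→Lot G ($176) — total 141+149+144+139+156+176 = $905.
Swapping Quispe↔Rivera (Quispe→Lot C $143, Rivera→Lot G $41) loses 136.
Tanaka's own top lot is Lot B ($170), but forcing Tanaka→Lot B and reassigning the rest optimally gives only $849 — worse by 56.

Tanaka receives Lot F.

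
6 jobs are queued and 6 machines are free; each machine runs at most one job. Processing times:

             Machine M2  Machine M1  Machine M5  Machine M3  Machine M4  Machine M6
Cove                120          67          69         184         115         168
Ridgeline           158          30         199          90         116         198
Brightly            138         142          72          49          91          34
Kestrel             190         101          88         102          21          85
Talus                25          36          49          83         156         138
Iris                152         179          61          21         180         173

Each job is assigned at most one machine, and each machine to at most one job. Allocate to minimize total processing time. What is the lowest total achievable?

Min total: 200 min

Optimal: Cove→Machine M5 (69 min), Ridgeline→Machine M1 (30 min), Brightly→Machine M6 (34 min), Kestrel→Machine M4 (21 min), Talus→Machine M2 (25 min), Iris→Machine M3 (21 min) — total 69+30+34+21+25+21 = 200 min.
Next-best assignment: Cove→Machine M2, Ridgeline→Machine M1, Brightly→Machine M6, Kestrel→Machine M4, Talus→Machine M5, Iris→Machine M3 = 275 min.
Swapping Talus↔Kestrel (Talus→Machine M4 156 min, Kestrel→Machine M2 190 min) adds 300.
Checked against all permutations: 200 min is optimal.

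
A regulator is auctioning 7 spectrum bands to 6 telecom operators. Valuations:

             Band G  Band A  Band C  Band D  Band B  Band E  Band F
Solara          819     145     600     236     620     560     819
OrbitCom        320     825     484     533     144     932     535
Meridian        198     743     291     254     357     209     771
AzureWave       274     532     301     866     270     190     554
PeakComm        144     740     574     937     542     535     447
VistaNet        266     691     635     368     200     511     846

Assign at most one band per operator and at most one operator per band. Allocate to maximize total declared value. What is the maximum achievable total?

Maximum total: $4780M

This is the linear assignment problem.
Optimal: Solara→Band G ($819M), OrbitCom→Band E ($932M), Meridian→Band A ($743M), AzureWave→Band D ($866M), PeakComm→Band C ($574M), VistaNet→Band F ($846M) — total 819+932+743+866+574+846 = $4780M.
Column-greedy (each band in turn goes to its best remaining operator) gives $3763M, worse by 1017.
Next-best assignment: Solara→Band G, OrbitCom→Band E, Meridian→Band F, AzureWave→Band D, PeakComm→Band A, VistaNet→Band C = $4763M.
Swapping VistaNet↔Solara (VistaNet→Band G $266M, Solara→Band F $819M) loses 580.
Checked against all permutations: $4780M is optimal.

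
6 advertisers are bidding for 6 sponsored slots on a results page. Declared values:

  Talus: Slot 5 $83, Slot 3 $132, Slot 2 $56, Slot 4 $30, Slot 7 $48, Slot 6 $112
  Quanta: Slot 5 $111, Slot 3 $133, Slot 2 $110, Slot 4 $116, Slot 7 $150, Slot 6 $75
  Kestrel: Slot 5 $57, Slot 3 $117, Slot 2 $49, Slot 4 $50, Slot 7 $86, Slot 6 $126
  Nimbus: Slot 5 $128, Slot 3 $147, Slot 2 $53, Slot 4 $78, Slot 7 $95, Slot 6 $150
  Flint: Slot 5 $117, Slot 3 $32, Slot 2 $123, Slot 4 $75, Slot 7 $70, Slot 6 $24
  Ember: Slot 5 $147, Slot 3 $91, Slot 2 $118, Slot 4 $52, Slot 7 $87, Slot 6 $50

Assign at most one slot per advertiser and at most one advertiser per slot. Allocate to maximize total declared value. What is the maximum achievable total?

Max total: $756

Optimal: Talus→Slot 3 ($132), Quanta→Slot 7 ($150), Kestrel→Slot 6 ($126), Nimbus→Slot 4 ($78), Flint→Slot 2 ($123), Ember→Slot 5 ($147) — total 132+150+126+78+123+147 = $756.
Column-greedy (each slot in turn goes to its best remaining advertiser) gives $731, worse by 25.
Every other assignment is strictly worse.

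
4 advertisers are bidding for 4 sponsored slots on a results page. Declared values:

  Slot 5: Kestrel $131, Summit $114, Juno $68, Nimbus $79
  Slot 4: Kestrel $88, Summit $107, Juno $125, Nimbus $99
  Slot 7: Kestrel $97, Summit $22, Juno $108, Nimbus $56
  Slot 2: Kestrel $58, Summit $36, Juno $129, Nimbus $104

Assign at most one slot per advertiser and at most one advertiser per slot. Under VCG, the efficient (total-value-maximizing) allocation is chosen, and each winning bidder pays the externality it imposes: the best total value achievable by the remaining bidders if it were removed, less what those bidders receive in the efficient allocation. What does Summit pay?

Efficient allocation: Kestrel→Slot 5 ($131), Summit→Slot 4 ($107), Juno→Slot 7 ($108), Nimbus→Slot 2 ($104); total welfare W = $450.
Summit receives Slot 4 at value $107, so the others get W − 107 = $343.
Without Summit: best allocation of the remaining 3 bidders over all 4 slots is Kestrel→Slot 5 ($131), Juno→Slot 4 ($125), Nimbus→Slot 2 ($104), total $360.
VCG payment = (others' best without Summit) − (others' welfare with Summit) = 360 − 343 = $17.

Summit pays $17.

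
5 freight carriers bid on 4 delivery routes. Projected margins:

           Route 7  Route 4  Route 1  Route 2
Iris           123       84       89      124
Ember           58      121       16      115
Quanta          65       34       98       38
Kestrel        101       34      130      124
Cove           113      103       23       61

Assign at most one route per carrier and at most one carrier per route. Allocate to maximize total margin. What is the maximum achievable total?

This is the linear assignment problem.
Optimal: Cove→Route 7 ($113k), Ember→Route 4 ($121k), Kestrel→Route 1 ($130k), Iris→Route 2 ($124k) — total 113+121+130+124 = $488k.
Swapping Ember↔Cove (Ember→Route 7 $58k, Cove→Route 4 $103k) loses 73.

Maximum total: $488k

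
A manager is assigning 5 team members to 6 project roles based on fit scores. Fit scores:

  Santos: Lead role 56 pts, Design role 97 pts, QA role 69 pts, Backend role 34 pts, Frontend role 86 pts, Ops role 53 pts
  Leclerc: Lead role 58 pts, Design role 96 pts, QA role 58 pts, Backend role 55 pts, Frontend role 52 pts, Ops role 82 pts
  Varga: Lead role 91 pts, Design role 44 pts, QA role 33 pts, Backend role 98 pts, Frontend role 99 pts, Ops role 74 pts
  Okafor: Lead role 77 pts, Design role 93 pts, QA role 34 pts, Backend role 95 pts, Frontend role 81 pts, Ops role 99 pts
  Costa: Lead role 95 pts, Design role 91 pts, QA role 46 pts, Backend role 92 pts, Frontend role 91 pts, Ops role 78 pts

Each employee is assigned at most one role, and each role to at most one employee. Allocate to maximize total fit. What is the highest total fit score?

Optimal: Santos→Frontend role (86 pts), Leclerc→Design role (96 pts), Varga→Backend role (98 pts), Okafor→Ops role (99 pts), Costa→Lead role (95 pts) — total 86+96+98+99+95 = 474 pts.
Row-greedy (each employee in turn takes its best remaining role) gives 468 pts, worse by 6.
Next-best assignment: Santos→Design role, Leclerc→Ops role, Varga→Frontend role, Okafor→Backend role, Costa→Lead role = 468 pts.
Swapping Santos↔Leclerc (Santos→Design role 97 pts, Leclerc→Frontend role 52 pts) loses 33.

Max total: 474 pts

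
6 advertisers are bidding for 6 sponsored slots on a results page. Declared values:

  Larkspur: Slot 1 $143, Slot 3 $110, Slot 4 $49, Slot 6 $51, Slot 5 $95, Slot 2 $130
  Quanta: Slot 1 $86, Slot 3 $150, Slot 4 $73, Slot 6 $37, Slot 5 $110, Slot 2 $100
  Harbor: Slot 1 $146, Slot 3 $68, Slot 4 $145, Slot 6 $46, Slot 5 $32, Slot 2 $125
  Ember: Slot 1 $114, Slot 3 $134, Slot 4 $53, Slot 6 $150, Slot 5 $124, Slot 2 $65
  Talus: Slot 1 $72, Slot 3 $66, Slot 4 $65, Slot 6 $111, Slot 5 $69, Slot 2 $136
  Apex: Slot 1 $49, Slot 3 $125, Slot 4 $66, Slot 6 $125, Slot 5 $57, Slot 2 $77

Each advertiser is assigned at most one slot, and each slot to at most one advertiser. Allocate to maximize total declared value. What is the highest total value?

Max total: $823

Optimal: Larkspur→Slot 1 ($143), Quanta→Slot 3 ($150), Harbor→Slot 4 ($145), Ember→Slot 5 ($124), Talus→Slot 2 ($136), Apex→Slot 6 ($125) — total 143+150+145+124+136+125 = $823.
Column-greedy (each slot in turn goes to its best remaining advertiser) gives $743, worse by 80.
Next-best assignment: Larkspur→Slot 1, Quanta→Slot 5, Harbor→Slot 4, Ember→Slot 6, Talus→Slot 2, Apex→Slot 3 = $809.
Swapping Quanta↔Talus (Quanta→Slot 2 $100, Talus→Slot 3 $66) loses 120.
No other one-to-one assignment exceeds $823.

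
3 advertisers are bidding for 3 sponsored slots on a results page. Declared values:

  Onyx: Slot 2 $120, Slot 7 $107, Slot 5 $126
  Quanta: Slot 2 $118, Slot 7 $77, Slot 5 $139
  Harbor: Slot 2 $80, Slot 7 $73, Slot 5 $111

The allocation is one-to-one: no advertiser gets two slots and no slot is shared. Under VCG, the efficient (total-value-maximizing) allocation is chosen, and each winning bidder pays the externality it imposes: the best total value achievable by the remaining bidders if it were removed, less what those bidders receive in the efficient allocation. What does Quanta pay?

Efficient allocation: Onyx→Slot 7 ($107), Quanta→Slot 2 ($118), Harbor→Slot 5 ($111); total welfare W = $336.
Quanta receives Slot 2 at value $118, so the others get W − 118 = $218.
Without Quanta: best allocation of the remaining 2 bidders over all 3 slots is Onyx→Slot 2 ($120), Harbor→Slot 5 ($111), total $231.
VCG payment = (others' best without Quanta) − (others' welfare with Quanta) = 231 − 218 = $13.

Quanta pays $13.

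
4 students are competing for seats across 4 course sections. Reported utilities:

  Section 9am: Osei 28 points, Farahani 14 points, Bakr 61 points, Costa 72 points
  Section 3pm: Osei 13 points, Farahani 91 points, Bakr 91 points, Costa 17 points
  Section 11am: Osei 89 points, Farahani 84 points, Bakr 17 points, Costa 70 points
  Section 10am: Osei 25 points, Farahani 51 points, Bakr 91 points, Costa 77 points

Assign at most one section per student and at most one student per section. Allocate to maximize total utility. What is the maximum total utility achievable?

Max total: 343 points

Optimal: Osei→Section 11am (89 points), Farahani→Section 3pm (91 points), Bakr→Section 10am (91 points), Costa→Section 9am (72 points) — total 89+91+91+72 = 343 points.
Next-best assignment: Osei→Section 11am, Farahani→Section 3pm, Bakr→Section 9am, Costa→Section 10am = 318 points.
Checked against all permutations: 343 points is optimal.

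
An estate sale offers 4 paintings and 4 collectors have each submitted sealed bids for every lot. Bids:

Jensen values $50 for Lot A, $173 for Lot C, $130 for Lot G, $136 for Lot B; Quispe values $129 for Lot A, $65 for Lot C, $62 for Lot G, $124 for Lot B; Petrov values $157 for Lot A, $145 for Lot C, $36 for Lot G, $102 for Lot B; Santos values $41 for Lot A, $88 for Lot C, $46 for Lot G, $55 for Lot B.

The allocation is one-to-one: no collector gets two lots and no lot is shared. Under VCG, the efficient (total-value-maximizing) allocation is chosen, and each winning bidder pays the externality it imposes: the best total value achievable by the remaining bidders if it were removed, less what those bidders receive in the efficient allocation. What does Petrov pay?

Petrov pays $14.

Efficient allocation: Jensen→Lot C ($173), Quispe→Lot B ($124), Petrov→Lot A ($157), Santos→Lot G ($46); total welfare W = $500.
Petrov receives Lot A at value $157, so the others get W − 157 = $343.
Without Petrov: best allocation of the remaining 3 bidders over all 4 lots is Jensen→Lot C ($173), Quispe→Lot A ($129), Santos→Lot B ($55), total $357.
VCG payment = (others' best without Petrov) − (others' welfare with Petrov) = 357 − 343 = $14.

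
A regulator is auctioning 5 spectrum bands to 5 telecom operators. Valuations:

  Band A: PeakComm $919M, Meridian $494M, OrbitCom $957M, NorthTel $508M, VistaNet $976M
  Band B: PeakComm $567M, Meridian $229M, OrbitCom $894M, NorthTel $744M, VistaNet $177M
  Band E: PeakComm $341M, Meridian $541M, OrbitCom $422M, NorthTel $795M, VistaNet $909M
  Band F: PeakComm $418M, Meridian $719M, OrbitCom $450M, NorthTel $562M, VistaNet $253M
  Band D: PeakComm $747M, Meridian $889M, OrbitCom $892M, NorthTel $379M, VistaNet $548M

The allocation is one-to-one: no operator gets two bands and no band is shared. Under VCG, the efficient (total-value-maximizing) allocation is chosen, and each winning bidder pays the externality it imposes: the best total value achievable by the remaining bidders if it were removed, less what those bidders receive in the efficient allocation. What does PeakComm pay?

PeakComm pays $290M.

Efficient allocation: PeakComm→Band A ($919M), Meridian→Band F ($719M), OrbitCom→Band D ($892M), NorthTel→Band B ($744M), VistaNet→Band E ($909M); total welfare W = $4183M.
PeakComm receives Band A at value $919M, so the others get W − 919 = $3264M.
Without PeakComm: best allocation of the remaining 4 bidders over all 5 bands is Meridian→Band D ($889M), OrbitCom→Band B ($894M), NorthTel→Band E ($795M), VistaNet→Band A ($976M), total $3554M.
VCG payment = (others' best without PeakComm) − (others' welfare with PeakComm) = 3554 − 3264 = $290M.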